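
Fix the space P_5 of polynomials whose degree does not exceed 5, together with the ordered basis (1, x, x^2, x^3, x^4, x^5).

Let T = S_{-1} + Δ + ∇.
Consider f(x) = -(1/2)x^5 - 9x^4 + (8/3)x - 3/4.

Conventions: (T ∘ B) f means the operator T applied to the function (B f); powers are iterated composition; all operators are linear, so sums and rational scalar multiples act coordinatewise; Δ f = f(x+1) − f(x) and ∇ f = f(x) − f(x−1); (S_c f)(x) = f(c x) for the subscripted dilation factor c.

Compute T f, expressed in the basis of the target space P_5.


S_{-1} f = (1/2)x^5 - 9x^4 - (8/3)x - 3/4
Δ f = -(5/2)x^4 - 41x^3 - 59x^2 - (77/2)x - 41/6
∇ f = -(5/2)x^4 - 31x^3 + 49x^2 - (67/2)x + 67/6
(S_{-1} + Δ + ∇) f = (1/2)x^5 - 14x^4 - 72x^3 - 10x^2 - (224/3)x + 43/12

g(x) = (1/2)x^5 - 14x^4 - 72x^3 - 10x^2 - (224/3)x + 43/12


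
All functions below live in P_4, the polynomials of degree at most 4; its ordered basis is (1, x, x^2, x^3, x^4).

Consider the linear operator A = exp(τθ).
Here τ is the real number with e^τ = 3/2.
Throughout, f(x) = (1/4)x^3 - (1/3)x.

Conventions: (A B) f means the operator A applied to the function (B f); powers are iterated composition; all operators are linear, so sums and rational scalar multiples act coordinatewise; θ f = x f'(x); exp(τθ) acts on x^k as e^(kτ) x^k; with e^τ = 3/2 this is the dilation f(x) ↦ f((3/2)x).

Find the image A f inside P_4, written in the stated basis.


g(x) = (27/32)x^3 - (1/2)x

exp(τθ) x^k = e^(kτ) x^k; with e^τ = 3/2 this sends x^k to (3/2)^k x^k
x ↦ 3/2 x
x^3 ↦ 27/8 x^3
applying this coordinatewise to f: exp(τθ) f = (27/32)x^3 - (1/2)x


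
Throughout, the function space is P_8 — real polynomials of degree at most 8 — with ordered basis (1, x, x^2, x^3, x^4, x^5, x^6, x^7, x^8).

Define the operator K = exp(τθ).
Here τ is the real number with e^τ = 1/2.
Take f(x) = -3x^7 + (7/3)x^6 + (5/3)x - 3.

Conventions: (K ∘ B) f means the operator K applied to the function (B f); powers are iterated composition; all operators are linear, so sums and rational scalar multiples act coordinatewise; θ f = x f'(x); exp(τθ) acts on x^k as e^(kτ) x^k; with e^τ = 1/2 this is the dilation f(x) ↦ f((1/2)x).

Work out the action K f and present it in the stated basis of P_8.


the result is g(x) = -(3/128)x^7 + (7/192)x^6 + (5/6)x - 3

exp(τθ) x^k = e^(kτ) x^k; with e^τ = 1/2 this sends x^k to (1/2)^k x^k
x ↦ 1/2 x
x^6 ↦ 1/64 x^6
x^7 ↦ 1/128 x^7
applying this coordinatewise to f: exp(τθ) f = -(3/128)x^7 + (7/192)x^6 + (5/6)x - 3


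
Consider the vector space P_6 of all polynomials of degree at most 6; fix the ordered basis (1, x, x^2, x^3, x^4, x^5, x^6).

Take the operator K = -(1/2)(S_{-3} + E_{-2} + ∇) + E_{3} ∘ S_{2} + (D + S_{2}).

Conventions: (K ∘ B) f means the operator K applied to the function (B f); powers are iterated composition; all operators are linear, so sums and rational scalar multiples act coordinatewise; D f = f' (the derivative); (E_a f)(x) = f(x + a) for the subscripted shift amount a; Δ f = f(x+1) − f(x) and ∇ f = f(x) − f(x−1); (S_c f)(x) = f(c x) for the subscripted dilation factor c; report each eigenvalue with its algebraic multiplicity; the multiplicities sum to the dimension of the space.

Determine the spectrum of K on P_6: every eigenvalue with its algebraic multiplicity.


λ = -237 (multiplicity 1), λ = -9 (multiplicity 1), λ = 1 (multiplicity 1), λ = 3 (multiplicity 1), λ = 5 (multiplicity 1), λ = 29 (multiplicity 1), λ = 185 (multiplicity 1)

image of 1: 1
image of x: 5x + 15/2
image of x^2: 3x^2 + 27x + 69/2
image of x^3: 29x^3 + (153/2)x^2 + (423/2)x + 439/2
image of x^4: -9x^4 + 198x^3 + 855x^2 + 1742x + 2577/2
image of x^5: 185x^5 + (975/2)x^4 + 2865x^3 + 8675x^2 + (25845/2)x + 15583/2
image of x^6: -237x^6 + 1161x^5 + (17235/2)x^4 + 34630x^3 + (155295/2)x^2 + 93405x + 93249/2
the matrix is upper triangular; its diagonal is (1, 5, 3, 29, -9, 185, -237)
for a triangular matrix the eigenvalues are the diagonal entries, with algebraic multiplicity their repetition count


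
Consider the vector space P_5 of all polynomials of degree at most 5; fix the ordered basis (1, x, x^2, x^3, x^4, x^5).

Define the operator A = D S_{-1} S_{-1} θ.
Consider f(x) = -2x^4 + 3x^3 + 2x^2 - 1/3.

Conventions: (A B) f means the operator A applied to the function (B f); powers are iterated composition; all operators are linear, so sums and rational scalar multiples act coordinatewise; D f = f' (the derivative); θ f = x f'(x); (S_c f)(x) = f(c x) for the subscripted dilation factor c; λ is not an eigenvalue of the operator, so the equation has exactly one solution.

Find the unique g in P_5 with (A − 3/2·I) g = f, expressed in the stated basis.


write g with unknown coordinates in the stated basis and equate coefficients in (A − 3/2·I) g = f
solving from the highest basis element down gives g = (4/3)x^4 + (110/9)x^3 + 72x^2 + 192x + 1154/9
check: A g = (64/3)x^3 + 110x^2 + 288x + 192
so A g − 3/2·g = -2x^4 + 3x^3 + 2x^2 - 1/3 = f ✓

the result is g(x) = (4/3)x^4 + (110/9)x^3 + 72x^2 + 192x + 1154/9


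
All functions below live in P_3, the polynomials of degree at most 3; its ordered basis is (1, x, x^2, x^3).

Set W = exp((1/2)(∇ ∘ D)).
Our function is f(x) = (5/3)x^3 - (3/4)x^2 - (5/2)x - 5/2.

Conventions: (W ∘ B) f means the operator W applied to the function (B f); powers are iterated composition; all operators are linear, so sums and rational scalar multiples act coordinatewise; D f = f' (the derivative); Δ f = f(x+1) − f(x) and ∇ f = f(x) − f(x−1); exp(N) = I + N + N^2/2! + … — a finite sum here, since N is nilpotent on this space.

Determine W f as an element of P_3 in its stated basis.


order-1 term: 5x - 13/4
the series for exp((1/2)(∇ ∘ D)) f terminates at order 1
exp((1/2)(∇ ∘ D)) f = (5/3)x^3 - (3/4)x^2 + (5/2)x - 23/4

g(x) = (5/3)x^3 - (3/4)x^2 + (5/2)x - 23/4


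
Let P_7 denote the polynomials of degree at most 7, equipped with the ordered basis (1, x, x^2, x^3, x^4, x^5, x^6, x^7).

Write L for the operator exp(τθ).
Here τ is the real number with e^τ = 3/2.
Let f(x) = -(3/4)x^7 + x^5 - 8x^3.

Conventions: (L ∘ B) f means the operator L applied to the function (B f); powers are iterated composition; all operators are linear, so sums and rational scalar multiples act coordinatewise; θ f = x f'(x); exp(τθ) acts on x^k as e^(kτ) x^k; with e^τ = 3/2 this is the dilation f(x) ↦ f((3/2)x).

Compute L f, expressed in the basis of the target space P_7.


exp(τθ) x^k = e^(kτ) x^k; with e^τ = 3/2 this sends x^k to (3/2)^k x^k
x^3 ↦ 27/8 x^3
x^5 ↦ 243/32 x^5
x^7 ↦ 2187/128 x^7
applying this coordinatewise to f: exp(τθ) f = -(6561/512)x^7 + (243/32)x^5 - 27x^3

g(x) = -(6561/512)x^7 + (243/32)x^5 - 27x^3


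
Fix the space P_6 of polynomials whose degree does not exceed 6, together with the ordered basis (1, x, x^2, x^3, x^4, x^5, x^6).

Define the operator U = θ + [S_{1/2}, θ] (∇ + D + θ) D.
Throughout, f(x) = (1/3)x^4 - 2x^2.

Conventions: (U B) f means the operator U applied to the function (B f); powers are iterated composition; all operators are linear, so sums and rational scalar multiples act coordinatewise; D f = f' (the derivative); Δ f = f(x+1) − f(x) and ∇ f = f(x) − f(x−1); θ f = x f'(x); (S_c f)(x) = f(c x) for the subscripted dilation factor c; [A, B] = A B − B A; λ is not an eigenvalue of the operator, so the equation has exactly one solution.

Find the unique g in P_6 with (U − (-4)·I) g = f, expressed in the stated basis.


g(x) = (1/24)x^4 - (1/3)x^2

write g with unknown coordinates in the stated basis and equate coefficients in (U − (-4)·I) g = f
solving from the highest basis element down gives g = (1/24)x^4 - (1/3)x^2
check: U g = (1/6)x^4 - (2/3)x^2
so U g − (-4)·g = (1/3)x^4 - 2x^2 = f ✓


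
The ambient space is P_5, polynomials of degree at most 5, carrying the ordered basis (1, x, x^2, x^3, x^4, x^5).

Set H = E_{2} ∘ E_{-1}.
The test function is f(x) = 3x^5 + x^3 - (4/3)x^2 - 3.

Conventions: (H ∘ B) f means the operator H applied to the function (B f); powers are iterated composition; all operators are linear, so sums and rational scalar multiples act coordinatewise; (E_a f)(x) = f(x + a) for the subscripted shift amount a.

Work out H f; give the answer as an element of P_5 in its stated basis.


E_{-1} f = 3x^5 - 15x^4 + 31x^3 - (103/3)x^2 + (62/3)x - 25/3
E_{2} E_{-1} f = 3x^5 + 15x^4 + 31x^3 + (95/3)x^2 + (46/3)x - 1/3

the image equals g(x) = 3x^5 + 15x^4 + 31x^3 + (95/3)x^2 + (46/3)x - 1/3


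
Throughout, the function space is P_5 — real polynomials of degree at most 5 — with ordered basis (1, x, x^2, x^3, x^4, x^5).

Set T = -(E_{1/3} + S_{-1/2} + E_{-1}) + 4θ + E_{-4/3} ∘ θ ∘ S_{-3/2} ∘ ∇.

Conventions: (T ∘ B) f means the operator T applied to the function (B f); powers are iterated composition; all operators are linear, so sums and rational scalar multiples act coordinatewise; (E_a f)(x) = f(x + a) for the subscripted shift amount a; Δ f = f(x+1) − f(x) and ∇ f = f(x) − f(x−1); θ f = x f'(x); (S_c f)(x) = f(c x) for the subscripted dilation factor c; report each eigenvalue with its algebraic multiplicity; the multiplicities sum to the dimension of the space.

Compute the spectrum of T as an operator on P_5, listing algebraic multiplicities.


λ = -3 (multiplicity 1), λ = 5/2 (multiplicity 1), λ = 23/4 (multiplicity 1), λ = 81/8 (multiplicity 1), λ = 223/16 (multiplicity 1), λ = 577/32 (multiplicity 1)

image of 1: -3
image of x: (5/2)x + 2/3
image of x^2: (23/4)x^2 - (5/3)x + 26/9
image of x^3: (81/8)x^3 + (31/2)x^2 - (209/6)x + 512/27
image of x^4: (223/16)x^4 - (227/6)x^3 + (385/3)x^2 - (3946/27)x + 4454/81
image of x^5: (577/32)x^5 + (1255/12)x^4 - (16195/36)x^3 + (19700/27)x^2 - (87085/162)x + 36692/243
the matrix is upper triangular; its diagonal is (-3, 5/2, 23/4, 81/8, 223/16, 577/32)
for a triangular matrix the eigenvalues are the diagonal entries, with algebraic multiplicity their repetition count


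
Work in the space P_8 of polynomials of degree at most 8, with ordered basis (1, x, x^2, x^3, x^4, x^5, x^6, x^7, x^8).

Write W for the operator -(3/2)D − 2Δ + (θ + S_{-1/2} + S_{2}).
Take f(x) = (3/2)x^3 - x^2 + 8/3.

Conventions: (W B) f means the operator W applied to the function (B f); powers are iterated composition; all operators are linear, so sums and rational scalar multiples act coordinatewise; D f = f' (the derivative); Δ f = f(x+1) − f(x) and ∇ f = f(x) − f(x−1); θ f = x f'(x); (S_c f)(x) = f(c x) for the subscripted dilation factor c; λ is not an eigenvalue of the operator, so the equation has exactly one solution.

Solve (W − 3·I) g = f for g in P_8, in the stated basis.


write g with unknown coordinates in the stated basis and equate coefficients in (W − 3·I) g = f
solving from the highest basis element down gives g = (4/21)x^3 + (4/13)x^2 - (600/91)x + 5300/273
check: W g = (29/14)x^3 - (1/13)x^2 - (1800/91)x + 16628/273
so W g − 3·g = (3/2)x^3 - x^2 + 8/3 = f ✓

the image equals g(x) = (4/21)x^3 + (4/13)x^2 - (600/91)x + 5300/273


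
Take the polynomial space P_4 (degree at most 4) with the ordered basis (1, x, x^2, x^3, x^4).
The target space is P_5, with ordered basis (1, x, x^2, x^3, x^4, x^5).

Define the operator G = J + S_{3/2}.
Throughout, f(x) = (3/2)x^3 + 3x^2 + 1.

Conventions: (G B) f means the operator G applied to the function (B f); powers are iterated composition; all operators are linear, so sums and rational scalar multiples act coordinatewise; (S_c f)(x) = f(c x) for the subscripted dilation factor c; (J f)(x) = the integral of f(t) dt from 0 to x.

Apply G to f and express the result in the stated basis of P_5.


the result is g(x) = (3/8)x^4 + (97/16)x^3 + (27/4)x^2 + x + 1

J f = (3/8)x^4 + x^3 + x
S_{3/2} f = (81/16)x^3 + (27/4)x^2 + 1
(J + S_{3/2}) f = (3/8)x^4 + (97/16)x^3 + (27/4)x^2 + x + 1


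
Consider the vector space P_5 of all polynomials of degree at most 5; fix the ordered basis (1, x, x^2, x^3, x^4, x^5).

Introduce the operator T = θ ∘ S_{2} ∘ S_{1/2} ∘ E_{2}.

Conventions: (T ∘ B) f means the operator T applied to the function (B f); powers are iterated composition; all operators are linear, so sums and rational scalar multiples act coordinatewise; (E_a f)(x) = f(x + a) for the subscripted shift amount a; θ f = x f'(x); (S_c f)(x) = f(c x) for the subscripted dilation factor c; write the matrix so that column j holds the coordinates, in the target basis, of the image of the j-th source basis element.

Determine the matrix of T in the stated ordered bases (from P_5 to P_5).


the matrix is [[0, 0, 0, 0, 0, 0]; [0, 1, 4, 12, 32, 80]; [0, 0, 2, 12, 48, 160]; [0, 0, 0, 3, 24, 120]; [0, 0, 0, 0, 4, 40]; [0, 0, 0, 0, 0, 5]] (rows listed top to bottom)

image of 1: 0
image of x: x
image of x^2: 2x^2 + 4x
image of x^3: 3x^3 + 12x^2 + 12x
image of x^4: 4x^4 + 24x^3 + 48x^2 + 32x
image of x^5: 5x^5 + 40x^4 + 120x^3 + 160x^2 + 80x
each image's coordinates form column j of the matrix


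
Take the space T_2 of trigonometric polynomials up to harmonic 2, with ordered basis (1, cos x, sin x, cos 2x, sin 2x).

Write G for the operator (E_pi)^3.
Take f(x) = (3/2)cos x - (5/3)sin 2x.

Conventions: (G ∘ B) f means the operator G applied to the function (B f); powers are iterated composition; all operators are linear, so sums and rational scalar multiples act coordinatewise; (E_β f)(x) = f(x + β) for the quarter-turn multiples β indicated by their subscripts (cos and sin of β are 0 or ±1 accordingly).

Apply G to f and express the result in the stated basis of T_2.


E_pi f = -(3/2)cos x - (5/3)sin 2x
E_pi E_pi f = (3/2)cos x - (5/3)sin 2x
E_pi E_pi E_pi f = -(3/2)cos x - (5/3)sin 2x

g(x) = -(3/2)cos x - (5/3)sin 2x


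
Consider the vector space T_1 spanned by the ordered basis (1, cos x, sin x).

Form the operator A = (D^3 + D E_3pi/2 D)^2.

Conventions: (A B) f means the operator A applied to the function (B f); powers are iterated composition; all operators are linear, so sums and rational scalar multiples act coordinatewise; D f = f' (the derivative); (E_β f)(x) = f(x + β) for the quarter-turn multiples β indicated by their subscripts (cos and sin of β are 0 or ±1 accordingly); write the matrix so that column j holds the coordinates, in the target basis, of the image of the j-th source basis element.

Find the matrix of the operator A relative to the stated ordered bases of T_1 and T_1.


image of 1: 0
image of cos x: 0
image of sin x: 0
each image's coordinates form column j of the matrix

the matrix is [[0, 0, 0]; [0, 0, 0]; [0, 0, 0]] (rows listed top to bottom)


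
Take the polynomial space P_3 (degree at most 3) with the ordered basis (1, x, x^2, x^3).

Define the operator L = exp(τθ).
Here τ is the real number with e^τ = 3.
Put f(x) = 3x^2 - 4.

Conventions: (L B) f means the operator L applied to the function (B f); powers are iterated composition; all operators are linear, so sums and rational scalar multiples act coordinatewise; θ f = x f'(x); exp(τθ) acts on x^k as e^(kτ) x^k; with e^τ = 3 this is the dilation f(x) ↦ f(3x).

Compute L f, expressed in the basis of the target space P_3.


exp(τθ) x^k = e^(kτ) x^k; with e^τ = 3 this sends x^k to 3^k x^k
x^2 ↦ 9 x^2
applying this coordinatewise to f: exp(τθ) f = 27x^2 - 4

the result is g(x) = 27x^2 - 4


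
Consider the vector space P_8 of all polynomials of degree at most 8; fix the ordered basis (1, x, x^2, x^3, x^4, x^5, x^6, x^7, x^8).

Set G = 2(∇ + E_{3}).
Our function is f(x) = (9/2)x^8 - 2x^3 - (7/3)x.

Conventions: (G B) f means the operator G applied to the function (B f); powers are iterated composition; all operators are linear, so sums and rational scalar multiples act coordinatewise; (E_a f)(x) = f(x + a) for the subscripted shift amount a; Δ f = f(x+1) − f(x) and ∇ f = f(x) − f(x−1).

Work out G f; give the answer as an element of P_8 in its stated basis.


the image equals g(x) = 9x^8 + 288x^7 + 2016x^6 + 14112x^5 + 50400x^4 + 122972x^3 + 183408x^2 + (472306/3)x + 176728/3

∇ f = 36x^7 - 126x^6 + 252x^5 - 315x^4 + 252x^3 - 132x^2 + 42x - 53/6
E_{3} f = (9/2)x^8 + 108x^7 + 1134x^6 + 6804x^5 + 25515x^4 + 61234x^3 + 91836x^2 + (236027/3)x + 58927/2
(∇ + E_{3}) f = (9/2)x^8 + 144x^7 + 1008x^6 + 7056x^5 + 25200x^4 + 61486x^3 + 91704x^2 + (236153/3)x + 88364/3
(2(∇ + E_{3})) f = 9x^8 + 288x^7 + 2016x^6 + 14112x^5 + 50400x^4 + 122972x^3 + 183408x^2 + (472306/3)x + 176728/3


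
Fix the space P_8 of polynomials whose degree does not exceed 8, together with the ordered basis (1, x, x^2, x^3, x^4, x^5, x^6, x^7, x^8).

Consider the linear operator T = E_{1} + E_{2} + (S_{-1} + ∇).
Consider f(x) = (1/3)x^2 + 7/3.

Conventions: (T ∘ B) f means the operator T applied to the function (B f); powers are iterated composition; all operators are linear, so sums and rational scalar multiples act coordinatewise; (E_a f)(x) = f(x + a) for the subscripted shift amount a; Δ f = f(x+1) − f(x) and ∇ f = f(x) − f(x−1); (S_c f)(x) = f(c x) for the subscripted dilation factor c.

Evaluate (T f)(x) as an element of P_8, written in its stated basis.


g(x) = x^2 + (8/3)x + 25/3

E_{1} f = (1/3)x^2 + (2/3)x + 8/3
E_{2} f = (1/3)x^2 + (4/3)x + 11/3
S_{-1} f = (1/3)x^2 + 7/3
∇ f = (2/3)x - 1/3
(S_{-1} + ∇) f = (1/3)x^2 + (2/3)x + 2
(E_{1} + E_{2} + (S_{-1} + ∇)) f = x^2 + (8/3)x + 25/3


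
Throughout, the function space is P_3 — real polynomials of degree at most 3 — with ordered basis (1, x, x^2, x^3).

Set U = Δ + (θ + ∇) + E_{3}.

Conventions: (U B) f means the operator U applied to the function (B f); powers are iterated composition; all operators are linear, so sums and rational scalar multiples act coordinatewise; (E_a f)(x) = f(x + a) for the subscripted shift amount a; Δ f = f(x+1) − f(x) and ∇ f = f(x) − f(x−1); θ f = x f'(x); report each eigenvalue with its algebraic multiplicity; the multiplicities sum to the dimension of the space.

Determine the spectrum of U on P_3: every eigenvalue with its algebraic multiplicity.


image of 1: 1
image of x: 2x + 5
image of x^2: 3x^2 + 10x + 9
image of x^3: 4x^3 + 15x^2 + 27x + 29
the matrix is upper triangular; its diagonal is (1, 2, 3, 4)
for a triangular matrix the eigenvalues are the diagonal entries, with algebraic multiplicity their repetition count

λ = 1 (multiplicity 1), λ = 2 (multiplicity 1), λ = 3 (multiplicity 1), λ = 4 (multiplicity 1)


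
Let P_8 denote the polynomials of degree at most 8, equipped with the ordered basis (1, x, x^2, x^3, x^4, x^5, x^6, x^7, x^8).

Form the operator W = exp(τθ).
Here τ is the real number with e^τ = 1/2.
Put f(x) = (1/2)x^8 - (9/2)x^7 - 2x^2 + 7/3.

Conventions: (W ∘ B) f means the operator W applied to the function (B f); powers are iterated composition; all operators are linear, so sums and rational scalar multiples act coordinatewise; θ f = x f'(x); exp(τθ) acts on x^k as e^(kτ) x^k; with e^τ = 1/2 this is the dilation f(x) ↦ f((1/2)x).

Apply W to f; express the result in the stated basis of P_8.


g(x) = (1/512)x^8 - (9/256)x^7 - (1/2)x^2 + 7/3

exp(τθ) x^k = e^(kτ) x^k; with e^τ = 1/2 this sends x^k to (1/2)^k x^k
x^2 ↦ 1/4 x^2
x^7 ↦ 1/128 x^7
x^8 ↦ 1/256 x^8
applying this coordinatewise to f: exp(τθ) f = (1/512)x^8 - (9/256)x^7 - (1/2)x^2 + 7/3


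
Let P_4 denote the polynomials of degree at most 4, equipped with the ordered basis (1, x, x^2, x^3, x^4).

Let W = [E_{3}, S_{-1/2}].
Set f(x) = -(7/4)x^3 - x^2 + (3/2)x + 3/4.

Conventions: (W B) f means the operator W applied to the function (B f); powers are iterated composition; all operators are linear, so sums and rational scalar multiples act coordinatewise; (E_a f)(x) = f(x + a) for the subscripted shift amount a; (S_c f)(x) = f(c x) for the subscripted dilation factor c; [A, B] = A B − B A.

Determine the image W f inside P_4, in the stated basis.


the image equals g(x) = (189/32)x^2 - (711/32)x + 1701/32

S_{-1/2} f = (7/32)x^3 - (1/4)x^2 - (3/4)x + 3/4
E_{3} S_{-1/2} f = (7/32)x^3 + (55/32)x^2 + (117/32)x + 69/32
E_{3} f = -(7/4)x^3 - (67/4)x^2 - (207/4)x - 51
S_{-1/2} E_{3} f = (7/32)x^3 - (67/16)x^2 + (207/8)x - 51
[E_{3}, S_{-1/2}] f = (189/32)x^2 - (711/32)x + 1701/32


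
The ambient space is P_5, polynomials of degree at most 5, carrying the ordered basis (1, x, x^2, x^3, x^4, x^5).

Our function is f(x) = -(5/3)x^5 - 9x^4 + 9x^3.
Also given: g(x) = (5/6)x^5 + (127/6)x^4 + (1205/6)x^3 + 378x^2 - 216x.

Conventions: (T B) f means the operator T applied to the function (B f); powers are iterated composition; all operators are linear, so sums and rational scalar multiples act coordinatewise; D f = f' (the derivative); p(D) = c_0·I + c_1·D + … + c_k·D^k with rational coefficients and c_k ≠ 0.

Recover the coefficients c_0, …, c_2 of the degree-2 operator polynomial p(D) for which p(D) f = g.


D^0 f = -(5/3)x^5 - 9x^4 + 9x^3
D^1 f = -(25/3)x^4 - 36x^3 + 27x^2
D^2 f = -(100/3)x^3 - 108x^2 + 54x
matching coefficients of g against c_0 f + c_1 Df + … from the top degree down determines the c_i
solution: c_0 = -1/2, c_1 = -2, c_2 = -4

c_0 = -1/2, c_1 = -2, c_2 = -4


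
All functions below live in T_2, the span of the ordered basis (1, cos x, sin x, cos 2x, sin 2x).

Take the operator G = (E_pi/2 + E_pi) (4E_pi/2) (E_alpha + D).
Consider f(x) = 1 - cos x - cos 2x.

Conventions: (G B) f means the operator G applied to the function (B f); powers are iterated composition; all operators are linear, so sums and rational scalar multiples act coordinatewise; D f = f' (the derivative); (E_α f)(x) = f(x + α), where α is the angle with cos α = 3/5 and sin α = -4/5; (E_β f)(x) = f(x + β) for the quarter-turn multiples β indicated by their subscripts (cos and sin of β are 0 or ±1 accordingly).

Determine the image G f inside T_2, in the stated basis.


E_alpha f = 1 - (3/5)cos x - (4/5)sin x + (7/25)cos 2x - (24/25)sin 2x
D f = sin x + 2sin 2x
(E_alpha + D) f = 1 - (3/5)cos x + (1/5)sin x + (7/25)cos 2x + (26/25)sin 2x
E_pi/2 (E_alpha + D) f = 1 + (1/5)cos x + (3/5)sin x - (7/25)cos 2x - (26/25)sin 2x
(4E_pi/2) (E_alpha + D) f = 4 + (4/5)cos x + (12/5)sin x - (28/25)cos 2x - (104/25)sin 2x
E_pi/2 (4E_pi/2) (E_alpha + D) f = 4 + (12/5)cos x - (4/5)sin x + (28/25)cos 2x + (104/25)sin 2x
E_pi (4E_pi/2) (E_alpha + D) f = 4 - (4/5)cos x - (12/5)sin x - (28/25)cos 2x - (104/25)sin 2x
(E_pi/2 + E_pi) (4E_pi/2) (E_alpha + D) f = 8 + (8/5)cos x - (16/5)sin x

g(x) = 8 + (8/5)cos x - (16/5)sin x


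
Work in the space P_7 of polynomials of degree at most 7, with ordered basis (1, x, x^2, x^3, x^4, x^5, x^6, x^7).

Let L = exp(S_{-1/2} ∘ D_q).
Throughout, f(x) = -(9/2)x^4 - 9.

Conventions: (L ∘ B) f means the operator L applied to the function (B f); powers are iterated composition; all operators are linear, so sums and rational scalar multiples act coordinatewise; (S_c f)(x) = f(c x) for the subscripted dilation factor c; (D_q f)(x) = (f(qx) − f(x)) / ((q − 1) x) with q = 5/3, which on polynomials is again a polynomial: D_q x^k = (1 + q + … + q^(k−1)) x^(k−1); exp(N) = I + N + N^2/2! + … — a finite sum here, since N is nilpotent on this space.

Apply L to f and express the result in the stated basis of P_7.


order-1 term: (17/3)x^3
order-2 term: (833/216)x^2
order-3 term: -(833/486)x
order-4 term: -833/1944
the series for exp(S_{-1/2} ∘ D_q) f terminates at order 4
exp(S_{-1/2} ∘ D_q) f = -(9/2)x^4 + (17/3)x^3 + (833/216)x^2 - (833/486)x - 18329/1944

the image equals g(x) = -(9/2)x^4 + (17/3)x^3 + (833/216)x^2 - (833/486)x - 18329/1944


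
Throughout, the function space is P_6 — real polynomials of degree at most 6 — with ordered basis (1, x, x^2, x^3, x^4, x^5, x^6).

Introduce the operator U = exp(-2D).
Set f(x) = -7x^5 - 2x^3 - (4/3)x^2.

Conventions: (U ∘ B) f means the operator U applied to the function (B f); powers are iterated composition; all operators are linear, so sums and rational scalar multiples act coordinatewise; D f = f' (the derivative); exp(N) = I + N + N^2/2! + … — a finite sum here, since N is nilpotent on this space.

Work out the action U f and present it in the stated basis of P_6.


order-1 term: 70x^4 + 12x^2 + (16/3)x
order-2 term: -280x^3 - 24x - 16/3
order-3 term: 560x^2 + 16
order-4 term: -560x
order-5 term: 224
the series for exp(-2D) f terminates at order 5
exp(-2D) f = -7x^5 + 70x^4 - 282x^3 + (1712/3)x^2 - (1736/3)x + 704/3

g(x) = -7x^5 + 70x^4 - 282x^3 + (1712/3)x^2 - (1736/3)x + 704/3


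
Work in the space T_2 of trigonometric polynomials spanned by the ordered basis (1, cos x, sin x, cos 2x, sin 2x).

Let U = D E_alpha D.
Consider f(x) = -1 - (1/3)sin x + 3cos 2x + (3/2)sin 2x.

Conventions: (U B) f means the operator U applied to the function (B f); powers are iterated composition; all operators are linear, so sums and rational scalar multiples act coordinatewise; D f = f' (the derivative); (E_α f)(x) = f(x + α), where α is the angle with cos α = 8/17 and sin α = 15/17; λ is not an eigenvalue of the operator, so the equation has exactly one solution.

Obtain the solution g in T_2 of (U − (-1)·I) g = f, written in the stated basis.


write g with unknown coordinates in the stated basis and equate coefficients in (U − (-1)·I) g = f
solving from the highest basis element down gives g = -1 - (5/18)cos x - (1/6)sin x + (471/689)cos 2x - (329/1378)sin 2x
check: U g = (5/18)cos x - (1/6)sin x + (1596/689)cos 2x + (1198/689)sin 2x
so U g − (-1)·g = -1 - (1/3)sin x + 3cos 2x + (3/2)sin 2x = f ✓

the result is g(x) = -1 - (5/18)cos x - (1/6)sin x + (471/689)cos 2x - (329/1378)sin 2x


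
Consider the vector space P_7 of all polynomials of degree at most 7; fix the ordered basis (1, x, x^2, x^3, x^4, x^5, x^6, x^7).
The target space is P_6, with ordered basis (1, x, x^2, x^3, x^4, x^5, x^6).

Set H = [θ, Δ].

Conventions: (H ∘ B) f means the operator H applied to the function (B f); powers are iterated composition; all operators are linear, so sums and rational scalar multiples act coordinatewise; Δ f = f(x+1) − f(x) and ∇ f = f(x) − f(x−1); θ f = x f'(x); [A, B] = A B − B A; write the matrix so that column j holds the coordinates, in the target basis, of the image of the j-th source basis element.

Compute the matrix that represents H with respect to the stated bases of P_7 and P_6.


the matrix is [[0, -1, -2, -3, -4, -5, -6, -7]; [0, 0, -2, -6, -12, -20, -30, -42]; [0, 0, 0, -3, -12, -30, -60, -105]; [0, 0, 0, 0, -4, -20, -60, -140]; [0, 0, 0, 0, 0, -5, -30, -105]; [0, 0, 0, 0, 0, 0, -6, -42]; [0, 0, 0, 0, 0, 0, 0, -7]] (rows listed top to bottom)

image of 1: 0
image of x: -1
image of x^2: -2x - 2
image of x^3: -3x^2 - 6x - 3
image of x^4: -4x^3 - 12x^2 - 12x - 4
image of x^5: -5x^4 - 20x^3 - 30x^2 - 20x - 5
image of x^6: -6x^5 - 30x^4 - 60x^3 - 60x^2 - 30x - 6
image of x^7: -7x^6 - 42x^5 - 105x^4 - 140x^3 - 105x^2 - 42x - 7
each image's coordinates form column j of the matrix


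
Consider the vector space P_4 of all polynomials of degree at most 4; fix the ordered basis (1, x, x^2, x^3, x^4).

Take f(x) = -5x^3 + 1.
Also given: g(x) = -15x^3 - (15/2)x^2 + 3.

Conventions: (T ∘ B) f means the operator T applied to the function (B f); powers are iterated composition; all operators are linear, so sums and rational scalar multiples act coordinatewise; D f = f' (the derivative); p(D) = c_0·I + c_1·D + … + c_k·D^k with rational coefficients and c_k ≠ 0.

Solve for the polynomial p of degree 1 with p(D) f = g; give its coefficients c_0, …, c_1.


D^0 f = -5x^3 + 1
D^1 f = -15x^2
matching coefficients of g against c_0 f + c_1 Df + … from the top degree down determines the c_i
solution: c_0 = 3, c_1 = 1/2

p(D) = 3·I + (1/2)·D, i.e. c_0 = 3, c_1 = 1/2


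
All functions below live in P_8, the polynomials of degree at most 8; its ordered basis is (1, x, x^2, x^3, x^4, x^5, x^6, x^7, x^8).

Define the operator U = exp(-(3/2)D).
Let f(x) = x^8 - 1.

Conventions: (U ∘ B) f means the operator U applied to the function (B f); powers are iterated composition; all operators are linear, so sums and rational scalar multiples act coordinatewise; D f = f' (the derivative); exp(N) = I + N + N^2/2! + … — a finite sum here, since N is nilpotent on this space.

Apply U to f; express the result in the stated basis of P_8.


the result is g(x) = x^8 - 12x^7 + 63x^6 - 189x^5 + (2835/8)x^4 - (1701/4)x^3 + (5103/16)x^2 - (2187/16)x + 6305/256

order-1 term: -12x^7
order-2 term: 63x^6
order-3 term: -189x^5
order-4 term: (2835/8)x^4
order-5 term: -(1701/4)x^3
order-6 term: (5103/16)x^2
order-7 term: -(2187/16)x
order-8 term: 6561/256
the series for exp(-(3/2)D) f terminates at order 8
exp(-(3/2)D) f = x^8 - 12x^7 + 63x^6 - 189x^5 + (2835/8)x^4 - (1701/4)x^3 + (5103/16)x^2 - (2187/16)x + 6305/256


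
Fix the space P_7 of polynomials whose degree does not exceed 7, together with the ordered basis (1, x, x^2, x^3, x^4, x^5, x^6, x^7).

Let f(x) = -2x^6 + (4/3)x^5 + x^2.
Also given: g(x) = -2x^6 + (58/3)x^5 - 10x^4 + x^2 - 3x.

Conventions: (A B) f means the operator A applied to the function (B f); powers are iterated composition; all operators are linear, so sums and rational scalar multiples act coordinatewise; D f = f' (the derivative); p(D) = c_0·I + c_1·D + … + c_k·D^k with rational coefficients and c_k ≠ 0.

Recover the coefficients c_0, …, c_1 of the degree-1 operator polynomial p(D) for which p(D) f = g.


p(D) = I − (3/2)·D, i.e. c_0 = 1, c_1 = -3/2

D^0 f = -2x^6 + (4/3)x^5 + x^2
D^1 f = -12x^5 + (20/3)x^4 + 2x
matching coefficients of g against c_0 f + c_1 Df + … from the top degree down determines the c_i
solution: c_0 = 1, c_1 = -3/2


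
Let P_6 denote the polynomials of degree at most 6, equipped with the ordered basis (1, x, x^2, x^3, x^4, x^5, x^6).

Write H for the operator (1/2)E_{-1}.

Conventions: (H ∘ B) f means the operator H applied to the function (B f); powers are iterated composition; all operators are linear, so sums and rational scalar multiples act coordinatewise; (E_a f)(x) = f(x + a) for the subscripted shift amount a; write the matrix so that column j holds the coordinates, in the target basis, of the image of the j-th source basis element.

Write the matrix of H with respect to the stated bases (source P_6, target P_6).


the matrix is [[1/2, -1/2, 1/2, -1/2, 1/2, -1/2, 1/2]; [0, 1/2, -1, 3/2, -2, 5/2, -3]; [0, 0, 1/2, -3/2, 3, -5, 15/2]; [0, 0, 0, 1/2, -2, 5, -10]; [0, 0, 0, 0, 1/2, -5/2, 15/2]; [0, 0, 0, 0, 0, 1/2, -3]; [0, 0, 0, 0, 0, 0, 1/2]] (rows listed top to bottom)

image of 1: 1/2
image of x: (1/2)x - 1/2
image of x^2: (1/2)x^2 - x + 1/2
image of x^3: (1/2)x^3 - (3/2)x^2 + (3/2)x - 1/2
image of x^4: (1/2)x^4 - 2x^3 + 3x^2 - 2x + 1/2
image of x^5: (1/2)x^5 - (5/2)x^4 + 5x^3 - 5x^2 + (5/2)x - 1/2
image of x^6: (1/2)x^6 - 3x^5 + (15/2)x^4 - 10x^3 + (15/2)x^2 - 3x + 1/2
each image's coordinates form column j of the matrix


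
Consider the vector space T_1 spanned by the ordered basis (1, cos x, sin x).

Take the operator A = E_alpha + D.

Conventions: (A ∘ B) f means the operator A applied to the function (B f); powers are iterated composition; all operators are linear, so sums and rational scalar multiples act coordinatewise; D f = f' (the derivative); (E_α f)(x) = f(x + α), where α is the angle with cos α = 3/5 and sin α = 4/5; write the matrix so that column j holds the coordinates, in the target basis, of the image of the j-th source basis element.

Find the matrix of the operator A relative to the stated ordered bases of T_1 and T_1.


image of 1: 1
image of cos x: (3/5)cos x - (9/5)sin x
image of sin x: (9/5)cos x + (3/5)sin x
each image's coordinates form column j of the matrix

the matrix is [[1, 0, 0]; [0, 3/5, 9/5]; [0, -9/5, 3/5]] (rows listed top to bottom)


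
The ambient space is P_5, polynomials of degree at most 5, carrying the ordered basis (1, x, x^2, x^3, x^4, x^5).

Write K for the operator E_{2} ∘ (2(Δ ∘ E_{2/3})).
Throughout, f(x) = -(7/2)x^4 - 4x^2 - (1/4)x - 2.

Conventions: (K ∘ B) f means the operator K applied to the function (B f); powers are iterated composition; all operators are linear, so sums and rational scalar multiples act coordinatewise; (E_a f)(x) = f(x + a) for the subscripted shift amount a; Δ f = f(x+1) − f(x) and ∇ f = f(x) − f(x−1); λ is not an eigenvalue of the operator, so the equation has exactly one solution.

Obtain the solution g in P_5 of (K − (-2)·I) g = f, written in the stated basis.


the result is g(x) = -(7/4)x^4 + 7x^3 + (87/2)x^2 - (187/24)x - 54695/216

write g with unknown coordinates in the stated basis and equate coefficients in (K − (-2)·I) g = f
solving from the highest basis element down gives g = -(7/4)x^4 + 7x^3 + (87/2)x^2 - (187/24)x - 54695/216
check: K g = -14x^3 - 91x^2 + (46/3)x + 54479/108
so K g − (-2)·g = -(7/2)x^4 - 4x^2 - (1/4)x - 2 = f ✓


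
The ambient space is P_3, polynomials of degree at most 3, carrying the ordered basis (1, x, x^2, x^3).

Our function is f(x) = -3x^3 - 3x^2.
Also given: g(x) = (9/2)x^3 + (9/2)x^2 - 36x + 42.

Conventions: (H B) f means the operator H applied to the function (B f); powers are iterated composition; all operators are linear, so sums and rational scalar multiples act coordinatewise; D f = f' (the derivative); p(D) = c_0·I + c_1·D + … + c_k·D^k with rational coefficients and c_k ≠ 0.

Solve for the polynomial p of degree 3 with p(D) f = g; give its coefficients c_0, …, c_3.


D^0 f = -3x^3 - 3x^2
D^1 f = -9x^2 - 6x
D^2 f = -18x - 6
D^3 f = -18
matching coefficients of g against c_0 f + c_1 Df + … from the top degree down determines the c_i
solution: c_0 = -3/2, c_1 = 0, c_2 = 2, c_3 = -3

c_0 = -3/2, c_1 = 0, c_2 = 2, c_3 = -3


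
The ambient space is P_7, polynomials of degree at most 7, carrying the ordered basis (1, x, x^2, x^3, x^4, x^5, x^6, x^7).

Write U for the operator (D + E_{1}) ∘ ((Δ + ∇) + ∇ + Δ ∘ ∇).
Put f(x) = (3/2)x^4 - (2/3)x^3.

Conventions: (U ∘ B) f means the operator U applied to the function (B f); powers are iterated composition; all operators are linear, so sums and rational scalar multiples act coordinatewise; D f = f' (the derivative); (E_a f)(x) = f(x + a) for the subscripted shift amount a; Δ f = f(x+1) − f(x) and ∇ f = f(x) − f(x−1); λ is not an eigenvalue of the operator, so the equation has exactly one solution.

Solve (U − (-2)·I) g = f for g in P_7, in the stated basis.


g(x) = (3/4)x^4 - (29/6)x^3 - (15/2)x^2 + (359/4)x - 117/2

write g with unknown coordinates in the stated basis and equate coefficients in (U − (-2)·I) g = f
solving from the highest basis element down gives g = (3/4)x^4 - (29/6)x^3 - (15/2)x^2 + (359/4)x - 117/2
check: U g = 9x^3 + 15x^2 - (359/2)x + 117
so U g − (-2)·g = (3/2)x^4 - (2/3)x^3 = f ✓


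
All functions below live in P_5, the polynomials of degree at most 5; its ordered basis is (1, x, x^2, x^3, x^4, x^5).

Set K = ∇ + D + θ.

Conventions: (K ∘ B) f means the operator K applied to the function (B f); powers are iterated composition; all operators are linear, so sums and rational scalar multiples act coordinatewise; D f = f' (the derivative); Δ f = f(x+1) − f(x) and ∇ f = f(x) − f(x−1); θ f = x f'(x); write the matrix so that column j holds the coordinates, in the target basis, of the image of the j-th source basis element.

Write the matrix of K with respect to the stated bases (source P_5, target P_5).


the matrix is [[0, 2, -1, 1, -1, 1]; [0, 1, 4, -3, 4, -5]; [0, 0, 2, 6, -6, 10]; [0, 0, 0, 3, 8, -10]; [0, 0, 0, 0, 4, 10]; [0, 0, 0, 0, 0, 5]] (rows listed top to bottom)

image of 1: 0
image of x: x + 2
image of x^2: 2x^2 + 4x - 1
image of x^3: 3x^3 + 6x^2 - 3x + 1
image of x^4: 4x^4 + 8x^3 - 6x^2 + 4x - 1
image of x^5: 5x^5 + 10x^4 - 10x^3 + 10x^2 - 5x + 1
each image's coordinates form column j of the matrix


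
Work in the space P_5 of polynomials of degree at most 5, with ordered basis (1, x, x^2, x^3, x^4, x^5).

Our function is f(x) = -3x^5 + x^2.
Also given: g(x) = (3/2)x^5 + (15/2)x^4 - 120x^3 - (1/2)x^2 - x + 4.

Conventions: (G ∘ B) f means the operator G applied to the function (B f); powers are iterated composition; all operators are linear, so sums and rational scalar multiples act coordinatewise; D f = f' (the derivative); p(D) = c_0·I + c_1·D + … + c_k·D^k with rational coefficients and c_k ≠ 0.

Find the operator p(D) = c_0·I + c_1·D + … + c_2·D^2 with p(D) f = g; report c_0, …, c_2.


c_0 = -1/2, c_1 = -1/2, c_2 = 2

D^0 f = -3x^5 + x^2
D^1 f = -15x^4 + 2x
D^2 f = -60x^3 + 2
matching coefficients of g against c_0 f + c_1 Df + … from the top degree down determines the c_i
solution: c_0 = -1/2, c_1 = -1/2, c_2 = 2


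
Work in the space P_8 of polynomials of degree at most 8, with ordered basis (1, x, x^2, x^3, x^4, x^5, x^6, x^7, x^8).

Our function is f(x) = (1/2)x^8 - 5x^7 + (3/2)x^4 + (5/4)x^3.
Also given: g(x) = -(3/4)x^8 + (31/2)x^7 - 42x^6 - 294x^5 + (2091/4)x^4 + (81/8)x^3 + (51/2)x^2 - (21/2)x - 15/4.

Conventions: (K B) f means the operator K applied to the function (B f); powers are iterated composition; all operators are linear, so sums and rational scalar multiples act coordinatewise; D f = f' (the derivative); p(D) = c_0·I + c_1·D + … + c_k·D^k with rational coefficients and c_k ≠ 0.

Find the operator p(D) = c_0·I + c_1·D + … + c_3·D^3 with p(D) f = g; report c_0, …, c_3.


D^0 f = (1/2)x^8 - 5x^7 + (3/2)x^4 + (5/4)x^3
D^1 f = 4x^7 - 35x^6 + 6x^3 + (15/4)x^2
D^2 f = 28x^6 - 210x^5 + 18x^2 + (15/2)x
D^3 f = 168x^5 - 1050x^4 + 36x + 15/2
matching coefficients of g against c_0 f + c_1 Df + … from the top degree down determines the c_i
solution: c_0 = -3/2, c_1 = 2, c_2 = 1, c_3 = -1/2

p(D) = -(3/2)·I + 2·D + D^2 − (1/2)·D^3, i.e. c_0 = -3/2, c_1 = 2, c_2 = 1, c_3 = -1/2


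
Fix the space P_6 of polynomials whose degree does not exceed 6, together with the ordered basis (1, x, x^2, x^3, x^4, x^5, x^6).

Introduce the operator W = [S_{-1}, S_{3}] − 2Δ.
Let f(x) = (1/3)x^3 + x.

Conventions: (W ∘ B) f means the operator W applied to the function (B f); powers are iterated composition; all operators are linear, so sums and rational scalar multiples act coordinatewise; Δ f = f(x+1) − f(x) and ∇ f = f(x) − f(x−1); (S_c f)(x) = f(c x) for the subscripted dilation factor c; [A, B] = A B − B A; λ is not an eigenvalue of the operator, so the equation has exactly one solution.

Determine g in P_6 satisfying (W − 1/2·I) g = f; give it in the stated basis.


write g with unknown coordinates in the stated basis and equate coefficients in (W − 1/2·I) g = f
solving from the highest basis element down gives g = -(2/3)x^3 + 8x^2 - 58x + 608/3
check: W g = 4x^2 - 28x + 304/3
so W g − 1/2·g = (1/3)x^3 + x = f ✓

the result is g(x) = -(2/3)x^3 + 8x^2 - 58x + 608/3


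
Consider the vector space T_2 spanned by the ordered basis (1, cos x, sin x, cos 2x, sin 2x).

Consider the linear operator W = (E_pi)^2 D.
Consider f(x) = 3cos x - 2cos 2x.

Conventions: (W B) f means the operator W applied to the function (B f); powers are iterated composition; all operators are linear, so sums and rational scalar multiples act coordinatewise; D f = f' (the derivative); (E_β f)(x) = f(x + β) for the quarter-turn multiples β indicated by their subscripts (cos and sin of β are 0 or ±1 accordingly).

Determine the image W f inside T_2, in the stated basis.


D f = -3sin x + 4sin 2x
E_pi D f = 3sin x + 4sin 2x
E_pi E_pi D f = -3sin x + 4sin 2x

g(x) = -3sin x + 4sin 2x


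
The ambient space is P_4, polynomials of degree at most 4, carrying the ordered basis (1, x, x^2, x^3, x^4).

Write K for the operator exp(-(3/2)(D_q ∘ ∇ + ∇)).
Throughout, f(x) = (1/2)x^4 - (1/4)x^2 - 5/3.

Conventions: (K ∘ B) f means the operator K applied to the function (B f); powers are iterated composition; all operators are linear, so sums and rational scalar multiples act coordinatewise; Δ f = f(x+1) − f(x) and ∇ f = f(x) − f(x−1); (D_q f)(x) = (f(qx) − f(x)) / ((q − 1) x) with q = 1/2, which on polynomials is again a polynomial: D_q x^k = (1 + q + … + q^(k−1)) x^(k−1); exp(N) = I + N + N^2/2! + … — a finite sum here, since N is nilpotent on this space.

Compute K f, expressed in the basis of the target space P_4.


order-1 term: -3x^3 - (3/4)x^2 + (9/2)x - 15/8
order-2 term: (27/4)x^2 + (9/2)x - 117/16
order-3 term: -(27/4)x - 45/8
order-4 term: 81/32
the series for exp(-(3/2)(D_q ∘ ∇ + ∇)) f terminates at order 4
exp(-(3/2)(D_q ∘ ∇ + ∇)) f = (1/2)x^4 - 3x^3 + (23/4)x^2 + (9/4)x - 1339/96

the result is g(x) = (1/2)x^4 - 3x^3 + (23/4)x^2 + (9/4)x - 1339/96
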